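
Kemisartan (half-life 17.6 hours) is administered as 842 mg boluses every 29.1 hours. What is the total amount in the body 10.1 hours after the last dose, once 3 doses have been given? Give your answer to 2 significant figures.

The 3 doses were given 68.3, 39.2, 10.1 hours ago.
Total = 842·(1/2)^(68.3/17.6) + 842·(1/2)^(39.2/17.6) + 842·(1/2)^(10.1/17.6)
      = 57.162 + 179.82 + 565.67 ≈ 802.65 mg.

800 mg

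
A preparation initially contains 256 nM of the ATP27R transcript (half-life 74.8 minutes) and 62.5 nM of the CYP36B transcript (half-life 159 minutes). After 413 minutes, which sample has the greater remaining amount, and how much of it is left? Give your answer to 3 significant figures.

CYP36B transcript, 10.3 nM

ATP27R transcript: 256 × (1/2)^5.5214 ≈ 5.5736 nM.
CYP36B transcript: 62.5 × (1/2)^2.5975 ≈ 10.327 nM.
CYP36B transcript has more remaining, at ≈ 10.327 nM.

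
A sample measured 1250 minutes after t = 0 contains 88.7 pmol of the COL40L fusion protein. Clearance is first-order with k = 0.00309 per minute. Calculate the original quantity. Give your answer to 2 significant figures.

t½ = ln 2 / k = 0.69315 / 0.00309 ≈ 224.32 minutes.
Number of half-lives elapsed: n = 1250/224.32 ≈ 5.5724.
A₀ = A × 2^n = 88.7 × 2^5.5724 = 88.7 × 47.584 ≈ 4220.7 pmol.

4200 pmol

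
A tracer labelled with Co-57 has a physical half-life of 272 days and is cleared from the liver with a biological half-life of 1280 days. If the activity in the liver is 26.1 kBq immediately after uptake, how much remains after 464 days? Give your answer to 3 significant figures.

6.22 kBq

1/t_eff = 1/t_phys + 1/t_biol = 1/272 + 1/1280 = 0.0044577 per day.
t_eff = 272 × 1280 / (272 + 1280) ≈ 224.33 days.
Remaining = 26.1 × (1/2)^(464/224.33) = 26.1 × (1/2)^2.0684 ≈ 6.2229 kBq.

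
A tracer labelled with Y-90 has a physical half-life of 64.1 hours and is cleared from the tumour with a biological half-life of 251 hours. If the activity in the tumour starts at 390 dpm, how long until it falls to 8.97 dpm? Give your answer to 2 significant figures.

280 hours

1/t_eff = 1/t_phys + 1/t_biol = 1/64.1 + 1/251 = 0.019585 per hour.
t_eff = 64.1 × 251 / (64.1 + 251) ≈ 51.06 hours.
n = log₂(390/8.97) ≈ 5.4422; t = 5.4422 × 51.06 ≈ 277.88 hours.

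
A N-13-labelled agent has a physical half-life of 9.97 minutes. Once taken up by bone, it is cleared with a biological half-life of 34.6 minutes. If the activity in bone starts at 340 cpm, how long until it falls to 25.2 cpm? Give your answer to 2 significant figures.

29 minutes

1/t_eff = 1/t_phys + 1/t_biol = 1/9.97 + 1/34.6 = 0.1292 per minute.
t_eff = 9.97 × 34.6 / (9.97 + 34.6) ≈ 7.7398 minutes.
n = log₂(340/25.2) ≈ 3.754; t = 3.754 × 7.7398 ≈ 29.055 minutes.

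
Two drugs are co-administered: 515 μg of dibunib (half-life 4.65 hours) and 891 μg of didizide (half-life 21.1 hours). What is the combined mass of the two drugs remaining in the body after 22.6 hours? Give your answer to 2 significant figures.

440 μg

dibunib: 515 × (1/2)^(22.6/4.65) = 515 × (1/2)^4.8602 ≈ 17.731 μg.
didizide: 891 × (1/2)^(22.6/21.1) = 891 × (1/2)^1.0711 ≈ 424.08 μg.
Total = 17.731 + 424.08 ≈ 441.81 μg.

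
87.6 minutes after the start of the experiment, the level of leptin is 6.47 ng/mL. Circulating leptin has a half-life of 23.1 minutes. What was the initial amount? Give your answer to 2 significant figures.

Number of half-lives elapsed: n = 87.6/23.1 ≈ 3.7922.
A₀ = A × 2^n = 6.47 × 2^3.7922 = 6.47 × 13.854 ≈ 89.634 ng/mL.

90 ng/mL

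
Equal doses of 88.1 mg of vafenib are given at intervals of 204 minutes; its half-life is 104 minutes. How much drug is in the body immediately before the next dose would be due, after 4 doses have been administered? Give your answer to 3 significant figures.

30.3 mg

The 4 doses were given 816, 612, 408, 204 minutes ago.
Total = 88.1·(1/2)^(816/104) + 88.1·(1/2)^(612/104) + 88.1·(1/2)^(408/104) + 88.1·(1/2)^(204/104)
      = 0.38287 + 1.4912 + 5.8078 + 22.62 ≈ 30.302 mg.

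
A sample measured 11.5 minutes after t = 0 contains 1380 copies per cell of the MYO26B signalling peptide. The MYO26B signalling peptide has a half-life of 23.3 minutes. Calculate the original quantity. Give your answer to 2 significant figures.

1900 copies per cell

Number of half-lives elapsed: n = 11.5/23.3 ≈ 0.49356.
A₀ = A × 2^n = 1380 × 2^0.49356 = 1380 × 1.4079 ≈ 1942.9 copies per cell.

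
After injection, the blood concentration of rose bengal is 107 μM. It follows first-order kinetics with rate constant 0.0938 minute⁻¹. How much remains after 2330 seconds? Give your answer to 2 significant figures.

t½ = ln 2 / k = 0.69315 / 0.0938 ≈ 7.3896 minutes.
Convert the elapsed time: 2330 seconds = 38.8333 minutes.
Number of half-lives: n = 38.8333/7.3896 ≈ 5.2551.
Remaining = 107 × (1/2)^5.2551 = 107 × 0.026185 ≈ 2.8018 μM.

2.8 μM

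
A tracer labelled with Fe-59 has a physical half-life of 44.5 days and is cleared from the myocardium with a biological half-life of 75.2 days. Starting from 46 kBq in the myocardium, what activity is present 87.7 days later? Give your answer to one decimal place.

5.2 kBq

1/t_eff = 1/t_phys + 1/t_biol = 1/44.5 + 1/75.2 = 0.03577 per day.
t_eff = 44.5 × 75.2 / (44.5 + 75.2) ≈ 27.957 days.
Remaining = 46 × (1/2)^(87.7/27.957) = 46 × (1/2)^3.137 ≈ 5.2291 kBq.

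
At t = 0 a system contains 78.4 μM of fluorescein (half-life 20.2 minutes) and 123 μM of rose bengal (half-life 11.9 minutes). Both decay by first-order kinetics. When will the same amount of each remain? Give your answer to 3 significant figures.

18.8 minutes

Set 78.4·(1/2)^(t/20.2) = 123·(1/2)^(t/11.9).
Taking log₂: log₂(78.4/123) = t·(1/20.2 − 1/11.9).
log₂(0.6374) = -0.64973; 1/20.2 − 1/11.9 = -0.034529.
t = -0.64973 / -0.034529 ≈ 18.817 minutes.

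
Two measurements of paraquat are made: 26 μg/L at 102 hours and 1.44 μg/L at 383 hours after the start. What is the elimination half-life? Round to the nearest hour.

Over Δt = 383 − 102 = 281 hours, the level fell by a factor of 26/1.44 ≈ 18.056.
n = log₂(18.056) ≈ 4.1744 half-lives, so t½ = 281/4.1744 ≈ 67.316 hours.

67 hours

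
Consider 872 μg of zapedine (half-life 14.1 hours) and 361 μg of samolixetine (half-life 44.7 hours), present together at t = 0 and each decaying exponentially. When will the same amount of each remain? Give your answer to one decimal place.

Set 872·(1/2)^(t/14.1) = 361·(1/2)^(t/44.7).
Taking log₂: log₂(872/361) = t·(1/14.1 − 1/44.7).
log₂(2.4155) = 1.2723; 1/14.1 − 1/44.7 = 0.048551.
t = 1.2723 / 0.048551 ≈ 26.206 hours.

26.2 hours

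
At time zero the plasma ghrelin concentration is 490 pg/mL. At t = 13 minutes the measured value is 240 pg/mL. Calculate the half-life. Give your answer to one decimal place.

12.6 minutes

A/A₀ = 240/490 ≈ 0.4898.
n = log₂(2.0417) ≈ 1.0297 half-lives elapsed in 13 minutes.
t½ = 13/1.0297 ≈ 12.624 minutes.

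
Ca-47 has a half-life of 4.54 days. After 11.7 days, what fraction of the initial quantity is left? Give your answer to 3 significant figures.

n = 11.7/4.54 ≈ 2.5771 half-lives.
Fraction remaining = (1/2)^2.5771 ≈ 0.16758.

0.168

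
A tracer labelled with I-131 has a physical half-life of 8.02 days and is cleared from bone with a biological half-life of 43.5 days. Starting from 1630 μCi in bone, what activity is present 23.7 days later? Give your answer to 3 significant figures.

144 μCi

1/t_eff = 1/t_phys + 1/t_biol = 1/8.02 + 1/43.5 = 0.14768 per day.
t_eff = 8.02 × 43.5 / (8.02 + 43.5) ≈ 6.7715 days.
Remaining = 1630 × (1/2)^(23.7/6.7715) = 1630 × (1/2)^3.4999 ≈ 144.08 μCi.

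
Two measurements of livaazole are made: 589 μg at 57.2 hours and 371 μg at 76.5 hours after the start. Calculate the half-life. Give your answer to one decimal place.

Over Δt = 76.5 − 57.2 = 19.3 hours, the level fell by a factor of 589/371 ≈ 1.5876.
n = log₂(1.5876) ≈ 0.66685 half-lives, so t½ = 19.3/0.66685 ≈ 28.942 hours.

28.9 hours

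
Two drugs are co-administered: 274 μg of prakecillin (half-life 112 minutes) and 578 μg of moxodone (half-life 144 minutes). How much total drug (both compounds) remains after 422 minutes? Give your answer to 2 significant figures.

prakecillin: 274 × (1/2)^(422/112) = 274 × (1/2)^3.7679 ≈ 20.115 μg.
moxodone: 578 × (1/2)^(422/144) = 578 × (1/2)^2.9306 ≈ 75.813 μg.
Total = 20.115 + 75.813 ≈ 95.927 μg.

96 μg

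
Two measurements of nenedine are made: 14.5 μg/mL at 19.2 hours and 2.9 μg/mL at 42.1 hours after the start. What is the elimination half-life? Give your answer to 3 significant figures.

Over Δt = 42.1 − 19.2 = 22.9 hours, the level fell by a factor of 14.5/2.9 ≈ 5.
n = log₂(5) ≈ 2.3219 half-lives, so t½ = 22.9/2.3219 ≈ 9.8625 hours.

9.86 hours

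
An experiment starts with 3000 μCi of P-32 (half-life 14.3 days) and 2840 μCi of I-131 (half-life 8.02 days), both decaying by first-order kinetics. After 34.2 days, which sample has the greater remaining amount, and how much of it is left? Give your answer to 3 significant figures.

P-32: 3000 × (1/2)^2.3916 ≈ 571.71 μCi.
I-131: 2840 × (1/2)^4.2643 ≈ 147.78 μCi.
P-32 has more remaining, at ≈ 571.71 μCi.

P-32, 572 μCi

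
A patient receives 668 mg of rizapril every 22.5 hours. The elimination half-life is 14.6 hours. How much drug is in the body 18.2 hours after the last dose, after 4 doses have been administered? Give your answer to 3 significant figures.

The 4 doses were given 85.7, 63.2, 40.7, 18.2 hours ago.
Total = 668·(1/2)^(85.7/14.6) + 668·(1/2)^(63.2/14.6) + 668·(1/2)^(40.7/14.6) + 668·(1/2)^(18.2/14.6)
      = 11.423 + 33.242 + 96.739 + 281.53 ≈ 422.93 mg.

423 mg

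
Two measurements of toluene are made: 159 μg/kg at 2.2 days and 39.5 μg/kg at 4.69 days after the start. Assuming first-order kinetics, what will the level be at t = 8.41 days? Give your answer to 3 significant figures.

Over Δt = 4.69 − 2.2 = 2.49 days, the level fell by a factor of 159/39.5 ≈ 4.0253.
n = log₂(4.0253) ≈ 2.0091 half-lives, so t½ = 2.49/2.0091 ≈ 1.2394 days.
From t = 4.69 to t = 8.41: 39.5 × (1/2)^((8.41−4.69)/1.2394) ≈ 4.9322 μg/kg.

4.93 μg/kg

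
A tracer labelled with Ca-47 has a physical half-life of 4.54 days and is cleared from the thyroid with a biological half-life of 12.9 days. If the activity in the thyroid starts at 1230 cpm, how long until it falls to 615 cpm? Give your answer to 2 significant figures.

1/t_eff = 1/t_phys + 1/t_biol = 1/4.54 + 1/12.9 = 0.29778 per day.
t_eff = 4.54 × 12.9 / (4.54 + 12.9) ≈ 3.3581 days.
n = log₂(1230/615) ≈ 1; t = 1 × 3.3581 ≈ 3.3581 days.

3.4 days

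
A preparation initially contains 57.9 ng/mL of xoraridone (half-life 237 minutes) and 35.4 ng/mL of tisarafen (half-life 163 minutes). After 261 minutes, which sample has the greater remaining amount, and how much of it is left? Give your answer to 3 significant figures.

xoraridone, 27.0 ng/mL

xoraridone: 57.9 × (1/2)^1.1013 ≈ 26.988 ng/mL.
tisarafen: 35.4 × (1/2)^1.6012 ≈ 11.668 ng/mL.
Xoraridone has more remaining, at ≈ 26.988 ng/mL.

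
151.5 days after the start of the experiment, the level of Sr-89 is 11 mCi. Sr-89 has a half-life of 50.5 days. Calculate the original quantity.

88 mCi

Number of half-lives elapsed: n = 151.5/50.5 ≈ 3.
A₀ = A × 2^n = 11 × 2^3 = 11 × 8 ≈ 88 mCi.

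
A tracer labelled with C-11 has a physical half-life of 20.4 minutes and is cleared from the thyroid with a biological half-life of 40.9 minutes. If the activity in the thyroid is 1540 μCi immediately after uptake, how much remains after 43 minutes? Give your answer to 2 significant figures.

1/t_eff = 1/t_phys + 1/t_biol = 1/20.4 + 1/40.9 = 0.073469 per minute.
t_eff = 20.4 × 40.9 / (20.4 + 40.9) ≈ 13.611 minutes.
Remaining = 1540 × (1/2)^(43/13.611) = 1540 × (1/2)^3.1592 ≈ 172.39 μCi.

170 μCi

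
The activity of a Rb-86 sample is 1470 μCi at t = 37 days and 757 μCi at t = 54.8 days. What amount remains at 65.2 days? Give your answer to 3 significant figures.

514 μCi

Over Δt = 54.8 − 37 = 17.8 days, the level fell by a factor of 1470/757 ≈ 1.9419.
n = log₂(1.9419) ≈ 0.95745 half-lives, so t½ = 17.8/0.95745 ≈ 18.591 days.
From t = 54.8 to t = 65.2: 757 × (1/2)^((65.2−54.8)/18.591) ≈ 513.68 μCi.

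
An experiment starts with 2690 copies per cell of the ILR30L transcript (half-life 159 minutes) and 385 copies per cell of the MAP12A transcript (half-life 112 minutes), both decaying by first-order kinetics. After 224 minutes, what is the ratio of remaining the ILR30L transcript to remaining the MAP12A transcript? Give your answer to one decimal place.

10.5

ILR30L transcript: 2690 × (1/2)^(224/159) = 2690 × (1/2)^1.4088 ≈ 1013.1 copies per cell.
MAP12A transcript: 385 × (1/2)^(224/112) = 385 × (1/2)^2 ≈ 96.25 copies per cell.
Ratio ≈ 1013.1 / 96.25 ≈ 10.526.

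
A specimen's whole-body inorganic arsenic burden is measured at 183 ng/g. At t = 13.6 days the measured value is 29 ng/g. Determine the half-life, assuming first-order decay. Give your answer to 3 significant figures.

5.12 days

A/A₀ = 29/183 ≈ 0.15847.
n = log₂(6.3103) ≈ 2.6577 half-lives elapsed in 13.6 days.
t½ = 13.6/2.6577 ≈ 5.1172 days.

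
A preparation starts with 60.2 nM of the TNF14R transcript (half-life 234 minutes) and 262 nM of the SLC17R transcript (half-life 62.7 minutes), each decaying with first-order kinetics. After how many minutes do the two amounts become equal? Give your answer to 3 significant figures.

182 minutes

Set 60.2·(1/2)^(t/234) = 262·(1/2)^(t/62.7).
Taking log₂: log₂(60.2/262) = t·(1/234 − 1/62.7).
log₂(0.22977) = -2.1217; 1/234 − 1/62.7 = -0.011675.
t = -2.1217 / -0.011675 ≈ 181.73 minutes.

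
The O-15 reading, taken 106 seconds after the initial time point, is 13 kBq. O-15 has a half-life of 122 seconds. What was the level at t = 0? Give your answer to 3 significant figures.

23.7 kBq

Number of half-lives elapsed: n = 106/122 ≈ 0.86885.
A₀ = A × 2^n = 13 × 2^0.86885 = 13 × 1.8262 ≈ 23.741 kBq.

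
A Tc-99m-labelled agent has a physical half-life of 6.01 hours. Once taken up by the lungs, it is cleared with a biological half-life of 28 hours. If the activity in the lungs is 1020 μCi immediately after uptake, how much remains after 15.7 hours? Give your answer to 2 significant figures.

110 μCi

1/t_eff = 1/t_phys + 1/t_biol = 1/6.01 + 1/28 = 0.2021 per hour.
t_eff = 6.01 × 28 / (6.01 + 28) ≈ 4.948 hours.
Remaining = 1020 × (1/2)^(15.7/4.948) = 1020 × (1/2)^3.173 ≈ 113.09 μCi.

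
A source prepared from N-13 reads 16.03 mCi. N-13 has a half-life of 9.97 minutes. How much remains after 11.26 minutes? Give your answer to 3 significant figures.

Number of half-lives: n = 11.26/9.97 ≈ 1.1294.
Remaining = 16.03 × (1/2)^1.1294 = 16.03 × 0.45711 ≈ 7.3275 mCi.

7.33 mCi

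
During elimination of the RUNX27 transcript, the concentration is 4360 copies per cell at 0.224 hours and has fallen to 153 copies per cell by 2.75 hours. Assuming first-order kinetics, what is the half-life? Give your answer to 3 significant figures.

0.523 hours

Over Δt = 2.75 − 0.224 = 2.526 hours, the level fell by a factor of 4360/153 ≈ 28.497.
n = log₂(28.497) ≈ 4.8327 half-lives, so t½ = 2.526/4.8327 ≈ 0.52269 hours.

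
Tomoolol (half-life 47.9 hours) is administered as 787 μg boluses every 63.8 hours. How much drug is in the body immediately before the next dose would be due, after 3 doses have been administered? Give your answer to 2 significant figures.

490 μg

The 3 doses were given 191.4, 127.6, 63.8 hours ago.
Total = 787·(1/2)^(191.4/47.9) + 787·(1/2)^(127.6/47.9) + 787·(1/2)^(63.8/47.9)
      = 49.33 + 124.18 + 312.62 ≈ 486.14 μg.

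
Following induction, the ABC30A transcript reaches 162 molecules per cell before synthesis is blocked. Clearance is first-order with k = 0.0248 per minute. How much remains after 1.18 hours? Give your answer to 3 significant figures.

28.0 molecules per cell

t½ = ln 2 / k = 0.69315 / 0.0248 ≈ 27.949 minutes.
Convert the elapsed time: 1.18 hours = 70.8 minutes.
Number of half-lives: n = 70.8/27.949 ≈ 2.5331.
Remaining = 162 × (1/2)^2.5331 = 162 × 0.17276 ≈ 27.987 molecules per cell.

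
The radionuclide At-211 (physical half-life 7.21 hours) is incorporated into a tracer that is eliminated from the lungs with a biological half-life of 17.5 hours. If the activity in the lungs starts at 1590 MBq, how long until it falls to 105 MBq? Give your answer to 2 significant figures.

20 hours

1/t_eff = 1/t_phys + 1/t_biol = 1/7.21 + 1/17.5 = 0.19584 per hour.
t_eff = 7.21 × 17.5 / (7.21 + 17.5) ≈ 5.1062 hours.
n = log₂(1590/105) ≈ 3.9206; t = 3.9206 × 5.1062 ≈ 20.019 hours.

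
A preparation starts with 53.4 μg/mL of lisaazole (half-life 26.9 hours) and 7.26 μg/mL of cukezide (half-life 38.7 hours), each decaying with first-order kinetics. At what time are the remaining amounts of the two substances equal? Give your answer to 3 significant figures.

Set 53.4·(1/2)^(t/26.9) = 7.26·(1/2)^(t/38.7).
Taking log₂: log₂(53.4/7.26) = t·(1/26.9 − 1/38.7).
log₂(7.3554) = 2.8788; 1/26.9 − 1/38.7 = 0.011335.
t = 2.8788 / 0.011335 ≈ 253.98 hours.

254 hours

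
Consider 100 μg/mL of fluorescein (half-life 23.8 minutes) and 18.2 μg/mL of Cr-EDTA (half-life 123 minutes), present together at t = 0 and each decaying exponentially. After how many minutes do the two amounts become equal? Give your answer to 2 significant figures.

Set 100·(1/2)^(t/23.8) = 18.2·(1/2)^(t/123).
Taking log₂: log₂(100/18.2) = t·(1/23.8 − 1/123).
log₂(5.4945) = 2.458; 1/23.8 − 1/123 = 0.033887.
t = 2.458 / 0.033887 ≈ 72.535 minutes.

73 minutes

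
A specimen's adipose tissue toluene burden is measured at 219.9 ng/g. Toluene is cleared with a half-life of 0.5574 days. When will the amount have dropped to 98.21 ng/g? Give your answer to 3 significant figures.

Fraction remaining = 98.21/219.9 ≈ 0.44661.
n = log₂(219.9/98.21) = ln(2.2391)/ln 2 ≈ 1.1629 half-lives.
t = n × t½ = 1.1629 × 0.5574 ≈ 0.6482 days.

0.648 days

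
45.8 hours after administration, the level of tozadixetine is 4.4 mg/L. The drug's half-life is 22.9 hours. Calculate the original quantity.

Number of half-lives elapsed: n = 45.8/22.9 ≈ 2.
A₀ = A × 2^n = 4.4 × 2^2 = 4.4 × 4 ≈ 17.6 mg/L.

17.6 mg/L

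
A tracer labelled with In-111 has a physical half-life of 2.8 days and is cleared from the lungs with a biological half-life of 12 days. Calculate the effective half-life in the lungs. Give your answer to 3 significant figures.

1/t_eff = 1/t_phys + 1/t_biol = 1/2.8 + 1/12 = 0.44048 per day.
t_eff = 2.8 × 12 / (2.8 + 12) ≈ 2.2703 days.

2.27 days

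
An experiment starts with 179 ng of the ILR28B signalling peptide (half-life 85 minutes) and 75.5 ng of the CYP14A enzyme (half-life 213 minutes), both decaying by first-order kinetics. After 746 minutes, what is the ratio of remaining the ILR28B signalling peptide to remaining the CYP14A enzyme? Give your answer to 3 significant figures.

ILR28B signalling peptide: 179 × (1/2)^(746/85) = 179 × (1/2)^8.7765 ≈ 0.4082 ng.
CYP14A enzyme: 75.5 × (1/2)^(746/213) = 75.5 × (1/2)^3.5023 ≈ 6.6625 ng.
Ratio ≈ 0.4082 / 6.6625 ≈ 0.061268.

0.0613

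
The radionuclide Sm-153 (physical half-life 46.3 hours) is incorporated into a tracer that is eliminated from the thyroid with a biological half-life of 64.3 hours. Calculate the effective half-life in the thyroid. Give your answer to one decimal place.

1/t_eff = 1/t_phys + 1/t_biol = 1/46.3 + 1/64.3 = 0.03715 per hour.
t_eff = 46.3 × 64.3 / (46.3 + 64.3) ≈ 26.918 hours.

26.9 hours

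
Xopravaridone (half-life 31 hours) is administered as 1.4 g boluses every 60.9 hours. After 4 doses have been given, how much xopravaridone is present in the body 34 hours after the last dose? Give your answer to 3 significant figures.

0.876 g

The 4 doses were given 216.7, 155.8, 94.9, 34 hours ago.
Total = 1.4·(1/2)^(216.7/31) + 1.4·(1/2)^(155.8/31) + 1.4·(1/2)^(94.9/31) + 1.4·(1/2)^(34/31)
      = 0.011011 + 0.042974 + 0.16772 + 0.65459 ≈ 0.87629 g.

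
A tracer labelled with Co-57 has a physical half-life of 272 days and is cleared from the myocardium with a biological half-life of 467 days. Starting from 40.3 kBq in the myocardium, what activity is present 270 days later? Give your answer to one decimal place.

1/t_eff = 1/t_phys + 1/t_biol = 1/272 + 1/467 = 0.0058178 per day.
t_eff = 272 × 467 / (272 + 467) ≈ 171.89 days.
Remaining = 40.3 × (1/2)^(270/171.89) = 40.3 × (1/2)^1.5708 ≈ 13.566 kBq.

13.6 kBq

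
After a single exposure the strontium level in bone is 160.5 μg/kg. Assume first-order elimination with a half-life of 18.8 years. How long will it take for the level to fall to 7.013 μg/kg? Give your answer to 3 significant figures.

Fraction remaining = 7.013/160.5 ≈ 0.043695.
n = log₂(160.5/7.013) = ln(22.886)/ln 2 ≈ 4.5164 half-lives.
t = n × t½ = 4.5164 × 18.8 ≈ 84.908 years.

84.9 years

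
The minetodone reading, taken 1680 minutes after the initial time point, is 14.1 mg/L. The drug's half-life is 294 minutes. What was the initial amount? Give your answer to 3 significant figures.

Number of half-lives elapsed: n = 1680/294 ≈ 5.7143.
A₀ = A × 2^n = 14.1 × 2^5.7143 = 14.1 × 52.501 ≈ 740.27 mg/L.

740 mg/L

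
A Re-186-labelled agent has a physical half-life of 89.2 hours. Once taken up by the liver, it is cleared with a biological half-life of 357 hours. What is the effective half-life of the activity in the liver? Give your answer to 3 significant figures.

1/t_eff = 1/t_phys + 1/t_biol = 1/89.2 + 1/357 = 0.014012 per hour.
t_eff = 89.2 × 357 / (89.2 + 357) ≈ 71.368 hours.

71.4 hours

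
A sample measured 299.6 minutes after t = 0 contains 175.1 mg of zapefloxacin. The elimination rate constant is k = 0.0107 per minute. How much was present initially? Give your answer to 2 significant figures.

t½ = ln 2 / k = 0.69315 / 0.0107 ≈ 64.78 minutes.
Number of half-lives elapsed: n = 299.6/64.78 ≈ 4.6249.
A₀ = A × 2^n = 175.1 × 2^4.6249 = 175.1 × 24.673 ≈ 4320.3 mg.

4300 mg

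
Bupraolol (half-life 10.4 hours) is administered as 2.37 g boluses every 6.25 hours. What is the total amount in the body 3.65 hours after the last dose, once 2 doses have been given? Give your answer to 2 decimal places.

3.08 g

The 2 doses were given 9.9, 3.65 hours ago.
Total = 2.37·(1/2)^(9.9/10.4) + 2.37·(1/2)^(3.65/10.4)
      = 1.2252 + 1.8582 ≈ 3.0834 g.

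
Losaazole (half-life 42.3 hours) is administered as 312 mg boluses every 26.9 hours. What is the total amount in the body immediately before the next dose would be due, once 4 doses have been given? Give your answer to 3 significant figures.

467 mg

The 4 doses were given 107.6, 80.7, 53.8, 26.9 hours ago.
Total = 312·(1/2)^(107.6/42.3) + 312·(1/2)^(80.7/42.3) + 312·(1/2)^(53.8/42.3) + 312·(1/2)^(26.9/42.3)
      = 53.507 + 83.147 + 129.21 + 200.78 ≈ 466.64 mg.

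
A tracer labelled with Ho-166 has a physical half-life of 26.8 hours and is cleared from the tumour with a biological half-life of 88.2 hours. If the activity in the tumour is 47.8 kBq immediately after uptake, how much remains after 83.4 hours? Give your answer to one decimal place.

2.9 kBq

1/t_eff = 1/t_phys + 1/t_biol = 1/26.8 + 1/88.2 = 0.048651 per hour.
t_eff = 26.8 × 88.2 / (26.8 + 88.2) ≈ 20.554 hours.
Remaining = 47.8 × (1/2)^(83.4/20.554) = 47.8 × (1/2)^4.0575 ≈ 2.8707 kBq.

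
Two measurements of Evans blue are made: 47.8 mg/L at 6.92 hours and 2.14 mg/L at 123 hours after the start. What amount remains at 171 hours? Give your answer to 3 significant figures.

Over Δt = 123 − 6.92 = 116.08 hours, the level fell by a factor of 47.8/2.14 ≈ 22.336.
n = log₂(22.336) ≈ 4.4813 half-lives, so t½ = 116.08/4.4813 ≈ 25.903 hours.
From t = 123 to t = 171: 2.14 × (1/2)^((171−123)/25.903) ≈ 0.59236 mg/L.

0.592 mg/L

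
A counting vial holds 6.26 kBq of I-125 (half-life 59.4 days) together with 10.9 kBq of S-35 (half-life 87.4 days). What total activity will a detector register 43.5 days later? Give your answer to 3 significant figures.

I-125: 6.26 × (1/2)^(43.5/59.4) = 6.26 × (1/2)^0.73232 ≈ 3.7681 kBq.
S-35: 10.9 × (1/2)^(43.5/87.4) = 10.9 × (1/2)^0.49771 ≈ 7.7197 kBq.
Total = 3.7681 + 7.7197 ≈ 11.488 kBq.

11.5 kBq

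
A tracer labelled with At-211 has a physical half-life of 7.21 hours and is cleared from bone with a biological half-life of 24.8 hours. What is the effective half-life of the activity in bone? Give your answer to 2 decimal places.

5.59 hours

1/t_eff = 1/t_phys + 1/t_biol = 1/7.21 + 1/24.8 = 0.17902 per hour.
t_eff = 7.21 × 24.8 / (7.21 + 24.8) ≈ 5.586 hours.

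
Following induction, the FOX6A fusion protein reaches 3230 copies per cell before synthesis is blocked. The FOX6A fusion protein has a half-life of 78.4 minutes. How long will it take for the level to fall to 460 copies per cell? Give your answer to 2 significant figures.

220 minutes

Fraction remaining = 460/3230 ≈ 0.14241.
n = log₂(3230/460) = ln(7.0217)/ln 2 ≈ 2.8118 half-lives.
t = n × t½ = 2.8118 × 78.4 ≈ 220.45 minutes.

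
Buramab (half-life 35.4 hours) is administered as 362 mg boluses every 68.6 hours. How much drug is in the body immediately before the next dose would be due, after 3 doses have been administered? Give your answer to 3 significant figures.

126 mg

The 3 doses were given 205.8, 137.2, 68.6 hours ago.
Total = 362·(1/2)^(205.8/35.4) + 362·(1/2)^(137.2/35.4) + 362·(1/2)^(68.6/35.4)
      = 6.4365 + 24.661 + 94.484 ≈ 125.58 mg.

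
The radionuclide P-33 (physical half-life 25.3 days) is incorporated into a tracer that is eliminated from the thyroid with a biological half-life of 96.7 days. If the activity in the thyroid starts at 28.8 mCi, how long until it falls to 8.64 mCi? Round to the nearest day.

1/t_eff = 1/t_phys + 1/t_biol = 1/25.3 + 1/96.7 = 0.049867 per day.
t_eff = 25.3 × 96.7 / (25.3 + 96.7) ≈ 20.053 days.
n = log₂(28.8/8.64) ≈ 1.737; t = 1.737 × 20.053 ≈ 34.832 days.

35 days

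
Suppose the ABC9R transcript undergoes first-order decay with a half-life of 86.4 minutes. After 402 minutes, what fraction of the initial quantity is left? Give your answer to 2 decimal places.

n = 402/86.4 ≈ 4.6528 half-lives.
Fraction remaining = (1/2)^4.6528 ≈ 0.039753.

0.04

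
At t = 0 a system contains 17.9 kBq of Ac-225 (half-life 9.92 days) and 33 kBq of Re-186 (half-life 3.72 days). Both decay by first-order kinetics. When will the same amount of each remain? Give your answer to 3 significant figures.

5.25 days

Set 17.9·(1/2)^(t/9.92) = 33·(1/2)^(t/3.72).
Taking log₂: log₂(17.9/33) = t·(1/9.92 − 1/3.72).
log₂(0.54242) = -0.88251; 1/9.92 − 1/3.72 = -0.16801.
t = -0.88251 / -0.16801 ≈ 5.2527 days.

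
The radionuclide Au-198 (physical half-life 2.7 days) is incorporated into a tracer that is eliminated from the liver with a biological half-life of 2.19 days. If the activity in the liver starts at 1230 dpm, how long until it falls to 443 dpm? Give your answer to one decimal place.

1/t_eff = 1/t_phys + 1/t_biol = 1/2.7 + 1/2.19 = 0.82699 per day.
t_eff = 2.7 × 2.19 / (2.7 + 2.19) ≈ 1.2092 days.
n = log₂(1230/443) ≈ 1.4733; t = 1.4733 × 1.2092 ≈ 1.7815 days.

1.8 days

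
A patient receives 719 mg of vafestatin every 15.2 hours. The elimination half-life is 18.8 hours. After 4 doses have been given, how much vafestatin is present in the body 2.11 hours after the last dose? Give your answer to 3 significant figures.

1390 mg

The 4 doses were given 47.71, 32.51, 17.31, 2.11 hours ago.
Total = 719·(1/2)^(47.71/18.8) + 719·(1/2)^(32.51/18.8) + 719·(1/2)^(17.31/18.8) + 719·(1/2)^(2.11/18.8)
      = 123.82 + 216.86 + 379.8 + 665.19 ≈ 1385.7 mg.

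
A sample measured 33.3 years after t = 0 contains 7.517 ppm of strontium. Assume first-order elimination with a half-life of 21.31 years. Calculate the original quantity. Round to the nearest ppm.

Number of half-lives elapsed: n = 33.3/21.31 ≈ 1.5626.
A₀ = A × 2^n = 7.517 × 2^1.5626 = 7.517 × 2.954 ≈ 22.205 ppm.

22 ppm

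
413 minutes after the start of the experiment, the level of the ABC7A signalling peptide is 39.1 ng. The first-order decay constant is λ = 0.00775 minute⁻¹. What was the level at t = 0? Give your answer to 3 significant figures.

t½ = ln 2 / λ = 0.69315 / 0.00775 ≈ 89.438 minutes.
Number of half-lives elapsed: n = 413/89.438 ≈ 4.6177.
A₀ = A × 2^n = 39.1 × 2^4.6177 = 39.1 × 24.551 ≈ 959.94 ng.

960 ng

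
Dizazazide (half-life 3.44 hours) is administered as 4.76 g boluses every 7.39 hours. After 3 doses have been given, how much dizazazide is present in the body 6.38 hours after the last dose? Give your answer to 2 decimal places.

The 3 doses were given 21.16, 13.77, 6.38 hours ago.
Total = 4.76·(1/2)^(21.16/3.44) + 4.76·(1/2)^(13.77/3.44) + 4.76·(1/2)^(6.38/3.44)
      = 0.066976 + 0.2969 + 1.3161 ≈ 1.68 g.

1.68 g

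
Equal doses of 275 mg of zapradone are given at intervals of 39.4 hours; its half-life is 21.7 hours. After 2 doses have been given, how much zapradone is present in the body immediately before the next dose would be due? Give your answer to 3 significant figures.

100 mg

The 2 doses were given 78.8, 39.4 hours ago.
Total = 275·(1/2)^(78.8/21.7) + 275·(1/2)^(39.4/21.7)
      = 22.192 + 78.12 ≈ 100.31 mg.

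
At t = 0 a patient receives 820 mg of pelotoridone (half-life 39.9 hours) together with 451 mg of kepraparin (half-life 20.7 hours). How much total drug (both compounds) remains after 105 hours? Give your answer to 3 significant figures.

pelotoridone: 820 × (1/2)^(105/39.9) = 820 × (1/2)^2.6316 ≈ 132.32 mg.
kepraparin: 451 × (1/2)^(105/20.7) = 451 × (1/2)^5.0725 ≈ 13.403 mg.
Total = 132.32 + 13.403 ≈ 145.72 mg.

146 mg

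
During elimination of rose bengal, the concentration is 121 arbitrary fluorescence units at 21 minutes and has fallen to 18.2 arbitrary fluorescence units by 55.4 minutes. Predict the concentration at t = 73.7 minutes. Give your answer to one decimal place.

Over Δt = 55.4 − 21 = 34.4 minutes, the level fell by a factor of 121/18.2 ≈ 6.6484.
n = log₂(6.6484) ≈ 2.733 half-lives, so t½ = 34.4/2.733 ≈ 12.587 minutes.
From t = 55.4 to t = 73.7: 18.2 × (1/2)^((73.7−55.4)/12.587) ≈ 6.6436 arbitrary fluorescence units.

6.6 arbitrary fluorescence units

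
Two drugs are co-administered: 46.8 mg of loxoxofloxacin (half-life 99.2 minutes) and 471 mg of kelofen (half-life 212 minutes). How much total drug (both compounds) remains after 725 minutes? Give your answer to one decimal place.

loxoxofloxacin: 46.8 × (1/2)^(725/99.2) = 46.8 × (1/2)^7.3085 ≈ 0.29524 mg.
kelofen: 471 × (1/2)^(725/212) = 471 × (1/2)^3.4198 ≈ 44.01 mg.
Total = 0.29524 + 44.01 ≈ 44.306 mg.

44.3 mg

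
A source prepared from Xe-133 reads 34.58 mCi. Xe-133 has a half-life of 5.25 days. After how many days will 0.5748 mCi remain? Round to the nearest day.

Fraction remaining = 0.5748/34.58 ≈ 0.016622.
n = log₂(34.58/0.5748) = ln(60.16)/ln 2 ≈ 5.9107 half-lives.
t = n × t½ = 5.9107 × 5.25 ≈ 31.031 days.

31 days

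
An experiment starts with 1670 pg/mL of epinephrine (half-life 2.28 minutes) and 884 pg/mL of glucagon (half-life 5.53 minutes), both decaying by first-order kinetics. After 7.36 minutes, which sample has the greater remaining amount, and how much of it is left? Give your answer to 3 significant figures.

glucagon, 351 pg/mL

epinephrine: 1670 × (1/2)^3.2281 ≈ 178.23 pg/mL.
glucagon: 884 × (1/2)^1.3309 ≈ 351.4 pg/mL.
Glucagon has more remaining, at ≈ 351.4 pg/mL.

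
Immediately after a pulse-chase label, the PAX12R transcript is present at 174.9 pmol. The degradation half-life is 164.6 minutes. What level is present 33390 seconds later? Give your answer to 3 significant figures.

16.8 pmol

Convert the elapsed time: 33390 seconds = 556.5 minutes.
Number of half-lives: n = 556.5/164.6 ≈ 3.3809.
Remaining = 174.9 × (1/2)^3.3809 = 174.9 × 0.095993 ≈ 16.789 pmol.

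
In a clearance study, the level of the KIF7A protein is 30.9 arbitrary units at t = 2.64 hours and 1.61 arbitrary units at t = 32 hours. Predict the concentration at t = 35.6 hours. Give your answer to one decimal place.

1.1 arbitrary units

Over Δt = 32 − 2.64 = 29.36 hours, the level fell by a factor of 30.9/1.61 ≈ 19.193.
n = log₂(19.193) ≈ 4.2625 half-lives, so t½ = 29.36/4.2625 ≈ 6.888 hours.
From t = 32 to t = 35.6: 1.61 × (1/2)^((35.6−32)/6.888) ≈ 1.1207 arbitrary units.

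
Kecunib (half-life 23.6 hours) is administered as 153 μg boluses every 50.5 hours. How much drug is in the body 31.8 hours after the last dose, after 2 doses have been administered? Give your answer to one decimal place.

73.8 μg

The 2 doses were given 82.3, 31.8 hours ago.
Total = 153·(1/2)^(82.3/23.6) + 153·(1/2)^(31.8/23.6)
      = 13.643 + 60.127 ≈ 73.77 μg.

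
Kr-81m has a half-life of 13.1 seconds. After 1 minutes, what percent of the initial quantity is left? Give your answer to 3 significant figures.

1 minutes = 60 seconds.
n = 60/13.1 ≈ 4.5802 half-lives.
Fraction remaining = (1/2)^4.5802 ≈ 0.041806, i.e. 4.1806%.

4.18%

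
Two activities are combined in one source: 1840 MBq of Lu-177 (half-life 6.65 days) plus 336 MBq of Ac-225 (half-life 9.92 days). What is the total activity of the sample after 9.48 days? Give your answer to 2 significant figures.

860 MBq

Lu-177: 1840 × (1/2)^(9.48/6.65) = 1840 × (1/2)^1.4256 ≈ 684.98 MBq.
Ac-225: 336 × (1/2)^(9.48/9.92) = 336 × (1/2)^0.95565 ≈ 173.25 MBq.
Total = 684.98 + 173.25 ≈ 858.23 MBq.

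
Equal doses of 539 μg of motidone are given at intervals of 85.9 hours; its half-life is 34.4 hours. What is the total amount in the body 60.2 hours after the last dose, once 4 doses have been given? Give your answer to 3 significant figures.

195 μg

The 4 doses were given 317.9, 232, 146.1, 60.2 hours ago.
Total = 539·(1/2)^(317.9/34.4) + 539·(1/2)^(232/34.4) + 539·(1/2)^(146.1/34.4) + 539·(1/2)^(60.2/34.4)
      = 0.89061 + 5.0279 + 28.385 + 160.25 ≈ 194.55 μg.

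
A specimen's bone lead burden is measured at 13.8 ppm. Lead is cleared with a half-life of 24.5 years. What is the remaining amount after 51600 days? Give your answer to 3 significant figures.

Convert the elapsed time: 51600 days = 141.37 years.
Number of half-lives: n = 141.37/24.5 ≈ 5.7702.
Remaining = 13.8 × (1/2)^5.7702 = 13.8 × 0.018323 ≈ 0.25286 ppm.

0.253 ppm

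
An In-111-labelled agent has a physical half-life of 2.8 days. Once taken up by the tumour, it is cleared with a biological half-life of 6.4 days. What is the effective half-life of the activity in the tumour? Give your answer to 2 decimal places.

1/t_eff = 1/t_phys + 1/t_biol = 1/2.8 + 1/6.4 = 0.51339 per day.
t_eff = 2.8 × 6.4 / (2.8 + 6.4) ≈ 1.9478 days.

1.95 days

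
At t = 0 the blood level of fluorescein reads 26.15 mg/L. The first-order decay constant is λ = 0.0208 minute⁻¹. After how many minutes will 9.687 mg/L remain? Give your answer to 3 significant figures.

t½ = ln 2 / λ = 0.69315 / 0.0208 ≈ 33.324 minutes.
Fraction remaining = 9.687/26.15 ≈ 0.37044.
n = log₂(26.15/9.687) = ln(2.6995)/ln 2 ≈ 1.4327 half-lives.
t = n × t½ = 1.4327 × 33.324 ≈ 47.743 minutes.

47.7 minutes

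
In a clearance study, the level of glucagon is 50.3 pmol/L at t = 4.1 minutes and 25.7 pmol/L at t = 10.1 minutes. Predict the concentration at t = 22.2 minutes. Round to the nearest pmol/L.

Over Δt = 10.1 − 4.1 = 6 minutes, the level fell by a factor of 50.3/25.7 ≈ 1.9572.
n = log₂(1.9572) ≈ 0.96879 half-lives, so t½ = 6/0.96879 ≈ 6.1933 minutes.
From t = 10.1 to t = 22.2: 25.7 × (1/2)^((22.2−10.1)/6.1933) ≈ 6.6344 pmol/L.

7 pmol/L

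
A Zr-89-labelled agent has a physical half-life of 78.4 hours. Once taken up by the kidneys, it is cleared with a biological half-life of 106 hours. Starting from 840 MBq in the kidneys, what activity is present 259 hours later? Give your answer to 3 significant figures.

15.6 MBq

1/t_eff = 1/t_phys + 1/t_biol = 1/78.4 + 1/106 = 0.022189 per hour.
t_eff = 78.4 × 106 / (78.4 + 106) ≈ 45.067 hours.
Remaining = 840 × (1/2)^(259/45.067) = 840 × (1/2)^5.747 ≈ 15.641 MBq.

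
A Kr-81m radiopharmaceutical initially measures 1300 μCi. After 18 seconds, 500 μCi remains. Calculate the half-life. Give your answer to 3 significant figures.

A/A₀ = 500/1300 ≈ 0.38462.
n = log₂(2.6) ≈ 1.3785 half-lives elapsed in 18 seconds.
t½ = 18/1.3785 ≈ 13.058 seconds.

13.1 seconds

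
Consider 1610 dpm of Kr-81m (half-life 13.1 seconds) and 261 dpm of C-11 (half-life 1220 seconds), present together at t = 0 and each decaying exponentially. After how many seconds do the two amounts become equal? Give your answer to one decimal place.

34.8 seconds

Set 1610·(1/2)^(t/13.1) = 261·(1/2)^(t/1220).
Taking log₂: log₂(1610/261) = t·(1/13.1 − 1/1220).
log₂(6.1686) = 2.6249; 1/13.1 − 1/1220 = 0.075516.
t = 2.6249 / 0.075516 ≈ 34.76 seconds.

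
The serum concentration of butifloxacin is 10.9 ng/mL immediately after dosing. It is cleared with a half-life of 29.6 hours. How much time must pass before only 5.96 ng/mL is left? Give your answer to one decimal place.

Fraction remaining = 5.96/10.9 ≈ 0.54679.
n = log₂(10.9/5.96) = ln(1.8289)/ln 2 ≈ 0.87094 half-lives.
t = n × t½ = 0.87094 × 29.6 ≈ 25.78 hours.

25.8 hours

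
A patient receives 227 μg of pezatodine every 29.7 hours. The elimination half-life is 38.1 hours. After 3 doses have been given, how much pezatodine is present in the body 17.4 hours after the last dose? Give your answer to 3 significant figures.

The 3 doses were given 76.8, 47.1, 17.4 hours ago.
Total = 227·(1/2)^(76.8/38.1) + 227·(1/2)^(47.1/38.1) + 227·(1/2)^(17.4/38.1)
      = 56.134 + 96.358 + 165.4 ≈ 317.9 μg.

318 μg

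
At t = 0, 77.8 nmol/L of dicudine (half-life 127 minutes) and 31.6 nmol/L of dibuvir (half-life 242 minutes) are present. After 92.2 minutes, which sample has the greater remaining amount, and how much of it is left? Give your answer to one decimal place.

dicudine: 77.8 × (1/2)^0.72598 ≈ 47.037 nmol/L.
dibuvir: 31.6 × (1/2)^0.38099 ≈ 24.266 nmol/L.
Dicudine has more remaining, at ≈ 47.037 nmol/L.

dicudine, 47.0 nmol/L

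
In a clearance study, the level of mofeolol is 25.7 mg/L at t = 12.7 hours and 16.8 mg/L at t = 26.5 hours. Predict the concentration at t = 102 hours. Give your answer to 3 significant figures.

1.64 mg/L

Over Δt = 26.5 − 12.7 = 13.8 hours, the level fell by a factor of 25.7/16.8 ≈ 1.5298.
n = log₂(1.5298) ≈ 0.61331 half-lives, so t½ = 13.8/0.61331 ≈ 22.501 hours.
From t = 26.5 to t = 102: 16.8 × (1/2)^((102−26.5)/22.501) ≈ 1.6415 mg/L.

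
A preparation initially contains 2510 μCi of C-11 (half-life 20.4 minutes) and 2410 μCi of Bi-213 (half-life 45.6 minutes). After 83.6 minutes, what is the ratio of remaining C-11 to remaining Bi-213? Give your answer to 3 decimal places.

C-11: 2510 × (1/2)^(83.6/20.4) = 2510 × (1/2)^4.098 ≈ 146.57 μCi.
Bi-213: 2410 × (1/2)^(83.6/45.6) = 2410 × (1/2)^1.8333 ≈ 676.28 μCi.
Ratio ≈ 146.57 / 676.28 ≈ 0.21673.

0.217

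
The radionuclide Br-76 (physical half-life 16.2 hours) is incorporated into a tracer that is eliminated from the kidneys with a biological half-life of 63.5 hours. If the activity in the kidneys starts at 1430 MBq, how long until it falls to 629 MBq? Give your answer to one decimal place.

15.3 hours

1/t_eff = 1/t_phys + 1/t_biol = 1/16.2 + 1/63.5 = 0.077476 per hour.
t_eff = 16.2 × 63.5 / (16.2 + 63.5) ≈ 12.907 hours.
n = log₂(1430/629) ≈ 1.1849; t = 1.1849 × 12.907 ≈ 15.293 hours.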